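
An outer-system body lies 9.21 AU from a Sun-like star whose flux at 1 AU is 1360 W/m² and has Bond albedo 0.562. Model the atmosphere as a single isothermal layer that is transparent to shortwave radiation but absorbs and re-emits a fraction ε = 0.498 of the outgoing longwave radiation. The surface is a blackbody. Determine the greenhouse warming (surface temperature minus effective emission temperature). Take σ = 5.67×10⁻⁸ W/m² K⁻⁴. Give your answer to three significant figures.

5.54 kelvin

Irradiance scales as 1/d², so S = 1360 W/m² × (1/9.21)² = 16.03 W/m².
At the top of the atmosphere, σT_e⁴ = S(1−α)/4 = 1.756 W/m², giving T_e = 74.60 K.
Surface balance with a leaky layer gives σT_s⁴ = σT_e⁴·2/(2−ε), so T_s = T_e·[2/(2−0.498)]^(1/4) = 80.13 K.
The atmosphere warms the surface by 5.536 K.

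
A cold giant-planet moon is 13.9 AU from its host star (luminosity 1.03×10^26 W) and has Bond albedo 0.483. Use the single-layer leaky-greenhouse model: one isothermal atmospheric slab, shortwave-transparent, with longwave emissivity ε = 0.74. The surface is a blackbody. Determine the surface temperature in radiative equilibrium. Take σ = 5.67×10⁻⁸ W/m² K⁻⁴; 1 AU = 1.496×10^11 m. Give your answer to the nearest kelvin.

51 K

d = 13.9 × 1.496×10^11 m = 2.079×10^12 m.
Flux at the orbit: S = L/(4πd²) = 1.03×10^26/(4π·(2.08×10^12)²) = 1.896 W/m².
The planet radiates to space at T_e = [S(1−α)/(4σ)]^(1/4) = 45.59 K.
For a single slab of emissivity ε, T_s⁴ = 2T_e⁴/(2−ε); thus T_s = 45.59·(1.587)^(1/4) = 51.18 K.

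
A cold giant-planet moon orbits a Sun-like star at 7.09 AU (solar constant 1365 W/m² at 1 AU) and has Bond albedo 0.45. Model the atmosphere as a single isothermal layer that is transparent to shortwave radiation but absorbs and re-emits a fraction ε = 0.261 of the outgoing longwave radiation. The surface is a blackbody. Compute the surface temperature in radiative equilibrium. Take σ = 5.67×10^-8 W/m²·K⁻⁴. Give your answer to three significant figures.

93.3 K

Flux at the orbit: S = 1365/(7.09)² = 27.15 W/m².
At the top of the atmosphere, σT_e⁴ = S(1−α)/4 = 3.734 W/m², giving T_e = 90.08 K.
Surface balance with a leaky layer gives σT_s⁴ = σT_e⁴·2/(2−ε), so T_s = T_e·[2/(2−0.261)]^(1/4) = 93.29 K.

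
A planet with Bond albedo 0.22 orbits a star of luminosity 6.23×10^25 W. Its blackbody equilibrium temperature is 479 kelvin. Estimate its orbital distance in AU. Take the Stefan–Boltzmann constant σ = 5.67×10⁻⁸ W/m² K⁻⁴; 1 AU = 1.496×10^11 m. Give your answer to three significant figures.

Required flux: S = 4σT⁴/(1−α) = 15310 W/m².
Then d = [L/(4πS)]^(1/2) = 1.800×10^10 m, i.e. 0.1203 AU.

0.120 AU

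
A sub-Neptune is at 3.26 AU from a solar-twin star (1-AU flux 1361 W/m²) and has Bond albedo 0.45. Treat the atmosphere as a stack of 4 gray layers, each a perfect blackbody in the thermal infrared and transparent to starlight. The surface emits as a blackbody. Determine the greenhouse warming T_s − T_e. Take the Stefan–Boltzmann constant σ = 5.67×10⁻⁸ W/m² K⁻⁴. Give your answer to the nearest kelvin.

Irradiance scales as 1/d², so S = 1361 W/m² × (1/3.26)² = 128.1 W/m².
Top-of-atmosphere balance: σT_e⁴ = S(1−α)/4 = 17.61 W/m² → T_e = 132.8 K.
Surface: T_s = (5)^¼·T_e = 198.5 K.
Warming: T_s − T_e = 65.76 K.

66 K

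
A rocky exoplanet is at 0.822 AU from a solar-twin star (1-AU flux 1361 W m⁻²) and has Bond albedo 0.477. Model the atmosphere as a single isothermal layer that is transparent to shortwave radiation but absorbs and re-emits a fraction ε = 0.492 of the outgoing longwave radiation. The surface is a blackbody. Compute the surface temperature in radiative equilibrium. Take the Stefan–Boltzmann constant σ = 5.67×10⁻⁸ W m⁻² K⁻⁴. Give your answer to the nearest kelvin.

Irradiance scales as 1/d², so S = 1361 W m⁻² × (1/0.822)² = 2014 W m⁻².
The planet radiates to space at T_e = [S(1−α)/(4σ)]^(1/4) = 261.1 K.
For a single slab of emissivity ε, T_s⁴ = 2T_e⁴/(2−ε); thus T_s = 261.1·(1.326)^(1/4) = 280.2 K.

280 kelvin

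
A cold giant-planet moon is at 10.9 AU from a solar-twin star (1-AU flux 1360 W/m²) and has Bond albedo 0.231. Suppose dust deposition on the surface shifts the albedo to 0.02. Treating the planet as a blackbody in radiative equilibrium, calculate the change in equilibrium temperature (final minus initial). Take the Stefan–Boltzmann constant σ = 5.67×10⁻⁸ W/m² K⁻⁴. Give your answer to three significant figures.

4.93 kelvin

By the inverse-square law, S = 1360/10.9² = 11.45 W/m².
Before: T₁ = [11.45·0.769/(4σ)]^(1/4) = 78.93 K.
With α = 0.02, T₂ = 83.86 K.
Change: 83.86 − 78.93 = 4.932 K.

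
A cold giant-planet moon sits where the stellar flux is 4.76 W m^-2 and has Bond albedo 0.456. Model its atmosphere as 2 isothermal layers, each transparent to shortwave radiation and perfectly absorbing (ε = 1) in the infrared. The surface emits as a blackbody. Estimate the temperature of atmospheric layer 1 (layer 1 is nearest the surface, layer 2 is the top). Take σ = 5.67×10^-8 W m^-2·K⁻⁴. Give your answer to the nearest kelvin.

OLR = S(1−α)/4 = 0.6474 W m^-2; the top layer radiates at T_e = 58.13 K.
The net upward flux σT_e⁴ is constant between every pair of levels, so T_k⁴ = (N+1−k)T_e⁴.
With k = 1: T_1 = (2+1−1)^¼·58.13 K = 69.13 K.

69 kelvin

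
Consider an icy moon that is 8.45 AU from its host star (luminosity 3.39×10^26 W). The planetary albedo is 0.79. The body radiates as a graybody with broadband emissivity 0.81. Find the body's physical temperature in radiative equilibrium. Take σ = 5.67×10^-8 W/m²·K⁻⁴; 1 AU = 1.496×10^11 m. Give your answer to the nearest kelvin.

Orbital distance: d = 8.45 AU = 1.264×10^12 m.
Spreading L over a sphere of radius d: S = 3.39×10^26/(4π·1.26×10^12²) = 16.88 W/m².
Averaging over the sphere, the absorbed flux is S(1−α)/4 = 0.8863 W/m².
Equating to εσT⁴ with ε = 0.81: T = (0.8863/0.81σ)^(1/4) = 66.28 K.

66 K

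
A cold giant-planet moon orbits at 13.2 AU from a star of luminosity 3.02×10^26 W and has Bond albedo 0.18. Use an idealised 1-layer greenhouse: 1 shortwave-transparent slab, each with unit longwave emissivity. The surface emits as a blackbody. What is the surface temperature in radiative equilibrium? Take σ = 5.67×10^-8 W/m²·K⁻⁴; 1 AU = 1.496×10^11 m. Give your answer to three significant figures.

81.7 K

Orbital distance: d = 13.2 AU = 1.975×10^12 m.
S = L/(4πd²) = 6.163 W/m².
OLR = S(1−α)/4 = 1.263 W/m²; the top layer radiates at T_e = 68.71 K.
Layer-by-layer balance gives σT_s⁴ = (N+1)σT_e⁴, so T_s = 2^¼·68.71 = 81.70 K.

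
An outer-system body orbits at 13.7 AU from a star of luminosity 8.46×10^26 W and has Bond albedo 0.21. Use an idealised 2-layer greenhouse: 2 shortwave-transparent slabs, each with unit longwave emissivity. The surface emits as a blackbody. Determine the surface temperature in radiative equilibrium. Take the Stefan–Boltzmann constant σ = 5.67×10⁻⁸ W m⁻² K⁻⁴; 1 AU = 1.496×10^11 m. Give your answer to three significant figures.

114 K

d = 13.7 × 1.496×10^11 m = 2.050×10^12 m.
Flux at the orbit: S = L/(4πd²) = 8.46×10^26/(4π·(2.05×10^12)²) = 16.03 W m⁻².
Top-of-atmosphere balance: σT_e⁴ = S(1−α)/4 = 3.165 W m⁻² → T_e = 86.44 K.
Layer-by-layer balance gives σT_s⁴ = (N+1)σT_e⁴, so T_s = 3^¼·86.44 = 113.8 K.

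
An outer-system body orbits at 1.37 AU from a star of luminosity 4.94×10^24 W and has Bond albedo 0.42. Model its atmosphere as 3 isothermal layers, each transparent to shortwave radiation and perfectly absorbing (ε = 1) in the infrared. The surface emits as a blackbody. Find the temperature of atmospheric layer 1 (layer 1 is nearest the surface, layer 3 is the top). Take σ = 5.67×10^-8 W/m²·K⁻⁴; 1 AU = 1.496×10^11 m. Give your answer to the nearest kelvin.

92 K

Orbital distance: d = 1.37 AU = 2.050×10^11 m.
Spreading L over a sphere of radius d: S = 4.94×10^24/(4π·2.05×10^11²) = 9.359 W/m².
OLR = S(1−α)/4 = 1.357 W/m²; the top layer radiates at T_e = 69.94 K.
The net upward flux σT_e⁴ is constant between every pair of levels, so T_k⁴ = (N+1−k)T_e⁴.
T_1 = (3)^(1/4)·69.94 = 92.05 K.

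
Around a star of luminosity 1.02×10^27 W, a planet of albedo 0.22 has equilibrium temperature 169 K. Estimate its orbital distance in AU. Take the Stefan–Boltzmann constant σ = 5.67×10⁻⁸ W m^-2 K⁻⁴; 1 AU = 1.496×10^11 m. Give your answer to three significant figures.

3.91 AU

Required flux: S = 4σT⁴/(1−α) = 237.2 W m^-2.
S = L/(4πd²) → d = √(L/4πS) = √(1.02×10^27/(4π·237.2)) = 5.850×10^11 m = 3.910 AU.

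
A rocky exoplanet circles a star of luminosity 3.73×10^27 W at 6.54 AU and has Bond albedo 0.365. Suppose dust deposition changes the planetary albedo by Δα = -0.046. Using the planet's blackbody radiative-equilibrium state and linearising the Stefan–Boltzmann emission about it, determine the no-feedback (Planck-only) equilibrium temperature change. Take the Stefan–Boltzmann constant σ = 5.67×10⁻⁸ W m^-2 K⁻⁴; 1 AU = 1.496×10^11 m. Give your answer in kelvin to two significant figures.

3.1 K

Orbital distance: d = 6.54 AU = 9.784×10^11 m.
Flux at the orbit: S = L/(4πd²) = 3.73×10^27/(4π·(9.78×10^11)²) = 310.1 W m^-2.
The baseline emission temperature is T_e = 171.7 K.
TOA radiative forcing: ΔF = −S·Δα/4 = −310.1·(-0.046)/4 = 3.566 W m^-2.
The Planck feedback parameter is 4σT_e³ = 1.147 W m^-2/K.
ΔT₀ = ΔF/λ_P = 3.566/1.147 = 3.11 K.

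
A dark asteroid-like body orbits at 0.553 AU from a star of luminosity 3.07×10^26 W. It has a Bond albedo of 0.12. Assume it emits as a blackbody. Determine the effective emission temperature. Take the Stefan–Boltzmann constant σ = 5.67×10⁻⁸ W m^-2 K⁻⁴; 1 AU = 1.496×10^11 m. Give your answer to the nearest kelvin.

343 K

Orbital distance: d = 0.553 AU = 8.273×10^10 m.
Spreading L over a sphere of radius d: S = 3.07×10^26/(4π·8.27×10^10²) = 3570 W m^-2.
Averaging over the sphere, the absorbed flux is S(1−α)/4 = 785.3 W m^-2.
In equilibrium σT⁴ equals this, so T = 343.1 K.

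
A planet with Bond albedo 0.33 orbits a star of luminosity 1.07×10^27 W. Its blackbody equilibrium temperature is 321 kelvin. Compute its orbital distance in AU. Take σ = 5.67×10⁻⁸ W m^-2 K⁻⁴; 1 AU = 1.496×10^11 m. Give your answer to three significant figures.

1.03 AU

The flux needed for this T is 4σT⁴/(1−0.33) = 3594 W m^-2.
From L = 4πd²S, d = √(1.07×10^27/(4π·3594)) = 1.539×10^11 m = 1.029 AU.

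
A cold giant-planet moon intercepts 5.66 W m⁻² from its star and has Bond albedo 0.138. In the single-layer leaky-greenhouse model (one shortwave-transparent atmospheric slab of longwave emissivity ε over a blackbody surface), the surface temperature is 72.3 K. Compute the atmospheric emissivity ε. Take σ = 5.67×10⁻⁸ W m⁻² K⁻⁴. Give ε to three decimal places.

0.425

Effective temperature: T_e = [S(1−α)/(4σ)]^(1/4) = 68.10 K.
Since (2−ε)/2 = (T_e/T_s)⁴ = 0.7873, ε = 0.4254.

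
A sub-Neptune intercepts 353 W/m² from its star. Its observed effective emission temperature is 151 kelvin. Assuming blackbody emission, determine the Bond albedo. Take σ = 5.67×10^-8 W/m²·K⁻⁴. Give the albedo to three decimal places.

0.666

Rearranging the radiative balance, α = 1 − 4σT⁴/S.
4σT⁴ = 4·5.67×10⁻⁸·(151)⁴ = 117.9 W/m².
1−α = 117.9/353.0 = 0.3340, so α = 0.6660.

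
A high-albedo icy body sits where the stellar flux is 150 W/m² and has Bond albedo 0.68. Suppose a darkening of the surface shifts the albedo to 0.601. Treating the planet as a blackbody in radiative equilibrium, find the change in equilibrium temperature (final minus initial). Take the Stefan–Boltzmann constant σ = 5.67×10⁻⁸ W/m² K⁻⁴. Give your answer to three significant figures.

With α = 0.68, T₁ = 120.6 K.
With α = 0.601, T₂ = 127.5 K.
ΔT = T₂ − T₁ = 6.840 K.

6.84 K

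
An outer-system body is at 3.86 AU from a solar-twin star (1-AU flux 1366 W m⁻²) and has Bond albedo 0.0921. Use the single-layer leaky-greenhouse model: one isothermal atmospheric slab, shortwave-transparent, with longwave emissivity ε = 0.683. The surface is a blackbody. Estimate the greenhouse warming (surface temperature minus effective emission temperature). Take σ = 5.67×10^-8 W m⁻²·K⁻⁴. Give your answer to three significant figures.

15.2 K

Irradiance scales as 1/d², so S = 1366 W m⁻² × (1/3.86)² = 91.68 W m⁻².
At the top of the atmosphere, σT_e⁴ = S(1−α)/4 = 20.81 W m⁻², giving T_e = 138.4 K.
The surface balance (absorbed SW + ε·downward IR = σT_s⁴) with T_a⁴ = T_s⁴/2 reduces to T_s = T_e·[2/(2−ε)]^¼ = 153.6 K.
T_s − T_e = 153.6 − 138.4 = 15.24 K.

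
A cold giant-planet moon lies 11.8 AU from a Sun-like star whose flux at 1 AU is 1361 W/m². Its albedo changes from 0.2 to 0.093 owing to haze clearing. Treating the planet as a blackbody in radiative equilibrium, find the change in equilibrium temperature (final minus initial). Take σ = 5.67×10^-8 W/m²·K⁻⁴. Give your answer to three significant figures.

2.44 K

Irradiance scales as 1/d², so S = 1361 W/m² × (1/11.8)² = 9.774 W/m².
Before: T₁ = [9.774·0.8/(4σ)]^(1/4) = 76.63 K.
After:  T₂ = [9.774·0.907/(4σ)]^(1/4) = 79.07 K.
Change: 79.07 − 76.63 = 2.443 K.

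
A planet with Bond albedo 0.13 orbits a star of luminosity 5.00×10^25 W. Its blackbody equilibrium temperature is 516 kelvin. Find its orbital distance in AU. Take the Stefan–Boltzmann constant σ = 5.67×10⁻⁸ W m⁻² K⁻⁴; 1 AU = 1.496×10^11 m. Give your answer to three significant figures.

Energy balance gives S = 4σT⁴/(1−α) = 18480 W m⁻².
From L = 4πd²S, d = √(5.00×10^25/(4π·18480)) = 1.467×10^10 m = 0.09808 AU.

0.0981 AU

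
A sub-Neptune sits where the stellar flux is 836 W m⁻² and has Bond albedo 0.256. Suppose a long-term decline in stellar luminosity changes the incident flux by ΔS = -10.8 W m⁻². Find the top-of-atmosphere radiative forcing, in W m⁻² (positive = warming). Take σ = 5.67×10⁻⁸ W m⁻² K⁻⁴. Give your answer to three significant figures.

TOA radiative forcing: ΔF = (1−α)ΔS/4 = 0.744·(-10.8)/4 = -2.009 W m⁻².

-2.01 W m⁻²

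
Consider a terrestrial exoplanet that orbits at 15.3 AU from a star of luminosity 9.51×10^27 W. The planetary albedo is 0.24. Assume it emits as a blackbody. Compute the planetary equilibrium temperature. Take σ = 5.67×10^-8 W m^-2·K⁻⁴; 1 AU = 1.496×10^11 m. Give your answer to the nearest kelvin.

148 K

d = 15.3 × 1.496×10^11 m = 2.289×10^12 m.
Spreading L over a sphere of radius d: S = 9.51×10^27/(4π·2.29×10^12²) = 144.5 W m^-2.
Absorbed flux (global mean): S(1−α)/4 = 144.5·0.76/4 = 27.45 W m^-2.
In equilibrium σT⁴ equals this, so T = 148.3 K.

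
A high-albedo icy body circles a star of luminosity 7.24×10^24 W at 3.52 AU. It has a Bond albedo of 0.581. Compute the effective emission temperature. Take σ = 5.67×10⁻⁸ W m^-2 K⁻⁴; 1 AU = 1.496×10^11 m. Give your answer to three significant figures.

44.3 kelvin

d = 3.52 × 1.496×10^11 m = 5.266×10^11 m.
Spreading L over a sphere of radius d: S = 7.24×10^24/(4π·5.27×10^11²) = 2.078 W m^-2.
Absorbed flux (global mean): S(1−α)/4 = 2.078·0.419/4 = 0.2176 W m^-2.
In equilibrium σT⁴ equals this, so T = 44.26 K.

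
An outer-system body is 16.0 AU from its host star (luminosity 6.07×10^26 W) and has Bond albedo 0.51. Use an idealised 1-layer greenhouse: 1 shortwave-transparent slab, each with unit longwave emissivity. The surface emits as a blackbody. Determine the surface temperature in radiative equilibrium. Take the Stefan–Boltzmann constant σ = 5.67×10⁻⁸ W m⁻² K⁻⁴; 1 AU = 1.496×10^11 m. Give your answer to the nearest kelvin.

78 K

d = 16.0 × 1.496×10^11 m = 2.394×10^12 m.
Flux at the orbit: S = L/(4πd²) = 6.07×10^26/(4π·(2.39×10^12)²) = 8.431 W m⁻².
OLR = S(1−α)/4 = 1.033 W m⁻²; the top layer radiates at T_e = 65.33 K.
With N = 1 opaque layers, T_s = (N+1)^(1/4)·T_e = 2^(1/4)·65.33 = 77.69 K.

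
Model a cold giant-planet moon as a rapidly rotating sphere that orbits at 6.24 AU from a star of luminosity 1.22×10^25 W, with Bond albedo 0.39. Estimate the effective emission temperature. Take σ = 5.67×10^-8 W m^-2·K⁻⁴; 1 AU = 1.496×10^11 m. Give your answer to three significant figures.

41.6 kelvin

d = 6.24 × 1.496×10^11 m = 9.335×10^11 m.
Flux at the orbit: S = L/(4πd²) = 1.22×10^25/(4π·(9.34×10^11)²) = 1.114 W m^-2.
Absorbed flux (global mean): S(1−α)/4 = 1.114·0.61/4 = 0.1699 W m^-2.
In equilibrium σT⁴ equals this, so T = 41.61 K.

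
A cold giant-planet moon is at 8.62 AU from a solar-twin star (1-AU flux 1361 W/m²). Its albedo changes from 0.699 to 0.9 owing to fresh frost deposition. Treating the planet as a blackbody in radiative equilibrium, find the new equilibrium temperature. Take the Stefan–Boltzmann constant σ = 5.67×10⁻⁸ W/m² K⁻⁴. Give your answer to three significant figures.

Flux at the orbit: S = 1361/(8.62)² = 18.32 W/m².
New equilibrium: T₂ = [(1−0.9)·18.32/(4σ)]^(1/4) = 53.31 K.

53.3 K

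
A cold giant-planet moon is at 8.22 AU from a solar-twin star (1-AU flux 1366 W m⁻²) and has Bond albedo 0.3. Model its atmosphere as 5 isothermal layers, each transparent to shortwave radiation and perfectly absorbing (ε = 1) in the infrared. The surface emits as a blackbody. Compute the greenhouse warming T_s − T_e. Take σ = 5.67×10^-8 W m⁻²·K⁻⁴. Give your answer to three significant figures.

Flux at the orbit: S = 1366/(8.22)² = 20.22 W m⁻².
Top-of-atmosphere balance: σT_e⁴ = S(1−α)/4 = 3.538 W m⁻² → T_e = 88.88 K.
Surface: T_s = (6)^¼·T_e = 139.1 K.
So the greenhouse effect raises the surface by 139.1 − 88.88 = 50.22 K.

50.2 kelvin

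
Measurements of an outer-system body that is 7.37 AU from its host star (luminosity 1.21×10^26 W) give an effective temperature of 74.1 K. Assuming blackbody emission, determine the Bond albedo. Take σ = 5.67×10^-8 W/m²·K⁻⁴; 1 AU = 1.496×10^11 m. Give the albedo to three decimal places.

0.137

d = 7.37 × 1.496×10^11 m = 1.103×10^12 m.
Spreading L over a sphere of radius d: S = 1.21×10^26/(4π·1.10×10^12²) = 7.921 W/m².
Energy balance: S(1−α)/4 = σT⁴, so 1−α = 4σT⁴/S.
σT⁴ = 1.709 W/m², so 4σT⁴ = 6.838 W/m².
1−α = 6.838/7.921 = 0.8633, so α = 0.1367.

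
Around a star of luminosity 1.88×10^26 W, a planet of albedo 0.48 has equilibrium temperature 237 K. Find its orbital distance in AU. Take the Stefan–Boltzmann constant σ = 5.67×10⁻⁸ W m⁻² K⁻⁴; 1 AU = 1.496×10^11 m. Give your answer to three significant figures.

0.697 AU

Energy balance gives S = 4σT⁴/(1−α) = 1376 W m⁻².
From L = 4πd²S, d = √(1.88×10^26/(4π·1376)) = 1.043×10^11 m = 0.6970 AU.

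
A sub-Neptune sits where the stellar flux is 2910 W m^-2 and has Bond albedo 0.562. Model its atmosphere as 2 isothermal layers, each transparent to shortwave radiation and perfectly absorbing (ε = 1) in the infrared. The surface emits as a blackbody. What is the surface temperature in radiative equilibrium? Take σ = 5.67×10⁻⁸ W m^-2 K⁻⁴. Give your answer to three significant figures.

360 K

OLR = S(1−α)/4 = 318.6 W m^-2; the top layer radiates at T_e = 273.8 K.
With N = 2 opaque layers, T_s = (N+1)^(1/4)·T_e = 3^(1/4)·273.8 = 360.3 K.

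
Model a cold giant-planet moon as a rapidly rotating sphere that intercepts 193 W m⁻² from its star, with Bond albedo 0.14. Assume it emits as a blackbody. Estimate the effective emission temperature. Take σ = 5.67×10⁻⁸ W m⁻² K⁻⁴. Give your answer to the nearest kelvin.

164 kelvin

The planet absorbs (1−α)S over its disc πR² and re-emits over 4πR², so the mean absorbed flux is (1−0.14)·193.0/4 = 41.49 W m⁻².
Balancing against σT⁴: T = (41.49/5.67×10⁻⁸)^(1/4) = 164.5 K.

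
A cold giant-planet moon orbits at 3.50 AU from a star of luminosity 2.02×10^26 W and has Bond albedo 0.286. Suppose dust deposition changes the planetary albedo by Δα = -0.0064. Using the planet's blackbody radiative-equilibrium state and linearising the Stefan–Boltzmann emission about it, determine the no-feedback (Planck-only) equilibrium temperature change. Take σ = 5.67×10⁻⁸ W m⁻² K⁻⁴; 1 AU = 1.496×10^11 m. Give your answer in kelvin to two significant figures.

d = 3.50 × 1.496×10^11 m = 5.236×10^11 m.
Flux at the orbit: S = L/(4πd²) = 2.02×10^26/(4π·(5.24×10^11)²) = 58.63 W m⁻².
Unperturbed T_e = [58.63·(1−0.286)/(4σ)]^¼ = 116.6 K.
The change in absorbed flux is Δ[S(1−α)/4] = −SΔα/4 = 0.09381 W m⁻².
The Planck feedback parameter is 4σT_e³ = 0.3592 W m⁻²/K.
So ΔT₀ = 0.09381/0.3592 = 0.261 K.

0.26 K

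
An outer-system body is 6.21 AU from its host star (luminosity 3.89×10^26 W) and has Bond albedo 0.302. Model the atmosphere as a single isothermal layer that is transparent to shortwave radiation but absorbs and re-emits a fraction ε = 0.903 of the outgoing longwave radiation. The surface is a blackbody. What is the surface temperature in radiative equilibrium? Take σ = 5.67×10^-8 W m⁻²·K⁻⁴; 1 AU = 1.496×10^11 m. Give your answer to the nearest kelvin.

d = 6.21 × 1.496×10^11 m = 9.290×10^11 m.
S = L/(4πd²) = 35.87 W m⁻².
Effective emission temperature (TOA balance): σT_e⁴ = S(1−α)/4 = 6.259 W m⁻² → T_e = 102.5 K.
The surface balance (absorbed SW + ε·downward IR = σT_s⁴) with T_a⁴ = T_s⁴/2 reduces to T_s = T_e·[2/(2−ε)]^¼ = 119.1 K.

119 K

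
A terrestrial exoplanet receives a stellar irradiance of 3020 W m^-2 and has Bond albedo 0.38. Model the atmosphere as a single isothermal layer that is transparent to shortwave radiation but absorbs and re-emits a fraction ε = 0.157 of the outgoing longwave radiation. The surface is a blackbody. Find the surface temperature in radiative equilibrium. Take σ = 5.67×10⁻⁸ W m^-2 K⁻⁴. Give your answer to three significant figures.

308 K

The planet radiates to space at T_e = [S(1−α)/(4σ)]^(1/4) = 301.4 K.
The surface balance (absorbed SW + ε·downward IR = σT_s⁴) with T_a⁴ = T_s⁴/2 reduces to T_s = T_e·[2/(2−ε)]^¼ = 307.7 K.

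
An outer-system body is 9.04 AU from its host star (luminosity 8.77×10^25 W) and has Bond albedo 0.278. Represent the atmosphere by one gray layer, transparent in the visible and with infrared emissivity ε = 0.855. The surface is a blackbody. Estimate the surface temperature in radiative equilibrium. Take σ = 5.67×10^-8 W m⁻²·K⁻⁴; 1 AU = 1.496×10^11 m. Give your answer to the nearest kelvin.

68 K

Orbital distance: d = 9.04 AU = 1.352×10^12 m.
Spreading L over a sphere of radius d: S = 8.77×10^25/(4π·1.35×10^12²) = 3.816 W m⁻².
Effective emission temperature (TOA balance): σT_e⁴ = S(1−α)/4 = 0.6888 W m⁻² → T_e = 59.04 K.
Surface balance with a leaky layer gives σT_s⁴ = σT_e⁴·2/(2−ε), so T_s = T_e·[2/(2−0.855)]^(1/4) = 67.87 K.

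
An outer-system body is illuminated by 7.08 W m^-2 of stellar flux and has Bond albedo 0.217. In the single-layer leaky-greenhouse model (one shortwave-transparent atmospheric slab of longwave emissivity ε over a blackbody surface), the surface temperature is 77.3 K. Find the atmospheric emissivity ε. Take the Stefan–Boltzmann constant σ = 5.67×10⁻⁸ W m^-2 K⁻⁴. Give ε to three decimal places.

0.631

Effective temperature: T_e = [S(1−α)/(4σ)]^(1/4) = 70.31 K.
T_s⁴ = T_e⁴·2/(2−ε) → ε = 2 − 2(T_e/T_s)⁴ = 2 − 2·(70.31/77.3)⁴ = 0.6308.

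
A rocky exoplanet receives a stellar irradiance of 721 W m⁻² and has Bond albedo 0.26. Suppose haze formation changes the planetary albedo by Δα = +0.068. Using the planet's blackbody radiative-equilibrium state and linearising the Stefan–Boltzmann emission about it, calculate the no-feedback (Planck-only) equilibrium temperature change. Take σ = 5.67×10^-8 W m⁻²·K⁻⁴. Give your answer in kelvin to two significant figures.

The baseline emission temperature is T_e = 220.2 K.
The change in absorbed flux is Δ[S(1−α)/4] = −SΔα/4 = -12.26 W m⁻².
The Planck feedback parameter is 4σT_e³ = 2.423 W m⁻²/K.
So ΔT₀ = -12.26/2.423 = -5.06 K.

-5.1 K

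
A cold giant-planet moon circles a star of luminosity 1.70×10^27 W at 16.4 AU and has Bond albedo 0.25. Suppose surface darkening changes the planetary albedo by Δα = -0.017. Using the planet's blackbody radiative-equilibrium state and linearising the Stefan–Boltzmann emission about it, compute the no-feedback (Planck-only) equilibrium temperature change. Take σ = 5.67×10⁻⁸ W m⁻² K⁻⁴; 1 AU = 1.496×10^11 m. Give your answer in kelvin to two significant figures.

d = 16.4 × 1.496×10^11 m = 2.453×10^12 m.
Flux at the orbit: S = L/(4πd²) = 1.70×10^27/(4π·(2.45×10^12)²) = 22.47 W m⁻².
Unperturbed T_e = [22.47·(1−0.25)/(4σ)]^¼ = 92.85 K.
ΔF = −(S/4)Δα = −(22.47/4)×(-0.017) = 0.09552 W m⁻².
Planck response: λ_P = 4σT_e³ = 4·5.67×10⁻⁸·(92.85)³ = 0.1815 W m⁻²/K.
ΔT₀ = ΔF/λ_P = 0.09552/0.1815 = 0.526 K.

0.53 K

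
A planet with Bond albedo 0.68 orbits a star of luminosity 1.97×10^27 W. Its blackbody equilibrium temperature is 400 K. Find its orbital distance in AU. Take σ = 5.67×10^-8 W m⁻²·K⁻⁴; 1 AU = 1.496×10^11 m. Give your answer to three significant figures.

The flux needed for this T is 4σT⁴/(1−0.68) = 18140 W m⁻².
Then d = [L/(4πS)]^(1/2) = 9.295×10^10 m, i.e. 0.6213 AU.

0.621 AU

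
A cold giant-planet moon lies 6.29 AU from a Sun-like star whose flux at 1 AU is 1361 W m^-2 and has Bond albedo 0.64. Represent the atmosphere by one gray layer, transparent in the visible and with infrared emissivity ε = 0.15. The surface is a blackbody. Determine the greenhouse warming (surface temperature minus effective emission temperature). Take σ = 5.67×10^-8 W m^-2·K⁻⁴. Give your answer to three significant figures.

1.69 K

Irradiance scales as 1/d², so S = 1361 W m^-2 × (1/6.29)² = 34.40 W m^-2.
Effective emission temperature (TOA balance): σT_e⁴ = S(1−α)/4 = 3.096 W m^-2 → T_e = 85.96 K.
Surface balance with a leaky layer gives σT_s⁴ = σT_e⁴·2/(2−ε), so T_s = T_e·[2/(2−0.15)]^(1/4) = 87.65 K.
T_s − T_e = 87.65 − 85.96 = 1.692 K.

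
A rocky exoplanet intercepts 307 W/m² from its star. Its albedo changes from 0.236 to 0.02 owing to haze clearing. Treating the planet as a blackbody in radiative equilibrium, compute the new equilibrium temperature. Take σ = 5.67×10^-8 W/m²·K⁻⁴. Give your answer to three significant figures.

191 K

New equilibrium: T₂ = [(1−0.02)·307.0/(4σ)]^(1/4) = 190.8 K.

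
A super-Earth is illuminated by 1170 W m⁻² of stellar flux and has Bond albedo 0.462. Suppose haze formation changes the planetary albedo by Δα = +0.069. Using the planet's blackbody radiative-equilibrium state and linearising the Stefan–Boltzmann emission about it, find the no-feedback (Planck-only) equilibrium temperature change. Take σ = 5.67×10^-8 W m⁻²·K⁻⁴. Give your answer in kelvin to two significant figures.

-7.4 K

The baseline emission temperature is T_e = 229.5 K.
The change in absorbed flux is Δ[S(1−α)/4] = −SΔα/4 = -20.18 W m⁻².
Linearising σT⁴ gives d(σT⁴)/dT = 4σT_e³ = 2.742 W m⁻² per K.
So ΔT₀ = -20.18/2.742 = -7.36 K.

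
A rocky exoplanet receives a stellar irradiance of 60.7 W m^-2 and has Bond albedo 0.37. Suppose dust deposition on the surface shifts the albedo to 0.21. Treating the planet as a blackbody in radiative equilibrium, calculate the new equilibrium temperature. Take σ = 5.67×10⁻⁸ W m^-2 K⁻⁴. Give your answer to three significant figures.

121 K

With the new albedo, S(1−α₂)/4 = 11.99 W m^-2, so T₂ = 120.6 K.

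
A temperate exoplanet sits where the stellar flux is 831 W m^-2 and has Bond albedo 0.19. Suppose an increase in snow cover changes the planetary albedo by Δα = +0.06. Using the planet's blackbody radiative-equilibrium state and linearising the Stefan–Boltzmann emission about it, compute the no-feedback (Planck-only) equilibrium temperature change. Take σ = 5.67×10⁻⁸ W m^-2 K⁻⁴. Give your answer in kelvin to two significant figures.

-4.3 kelvin

The baseline emission temperature is T_e = 233.4 K.
The change in absorbed flux is Δ[S(1−α)/4] = −SΔα/4 = -12.46 W m^-2.
The Planck feedback parameter is 4σT_e³ = 2.884 W m^-2/K.
So ΔT₀ = -12.46/2.884 = -4.32 K.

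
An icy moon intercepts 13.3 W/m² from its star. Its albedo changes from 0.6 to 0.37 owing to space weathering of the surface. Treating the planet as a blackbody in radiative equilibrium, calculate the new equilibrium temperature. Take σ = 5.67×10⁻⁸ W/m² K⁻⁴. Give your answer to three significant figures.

78.0 K

New equilibrium: T₂ = [(1−0.37)·13.30/(4σ)]^(1/4) = 77.96 K.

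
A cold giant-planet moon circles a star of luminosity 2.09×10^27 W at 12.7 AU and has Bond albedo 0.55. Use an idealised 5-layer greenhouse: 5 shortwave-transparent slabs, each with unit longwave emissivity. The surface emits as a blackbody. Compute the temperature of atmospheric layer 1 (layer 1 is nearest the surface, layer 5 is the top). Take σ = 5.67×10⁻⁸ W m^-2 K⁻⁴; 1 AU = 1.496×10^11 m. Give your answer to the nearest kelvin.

146 kelvin

d = 12.7 × 1.496×10^11 m = 1.900×10^12 m.
Spreading L over a sphere of radius d: S = 2.09×10^27/(4π·1.90×10^12²) = 46.08 W m^-2.
Top-of-atmosphere balance: σT_e⁴ = S(1−α)/4 = 5.183 W m^-2 → T_e = 97.78 K.
Each opaque layer satisfies 2T_j⁴ = T_{j−1}⁴ + T_{j+1}⁴, giving T_k⁴ = (N+1−k)T_e⁴.
T_1 = (5)^(1/4)·97.78 = 146.2 K.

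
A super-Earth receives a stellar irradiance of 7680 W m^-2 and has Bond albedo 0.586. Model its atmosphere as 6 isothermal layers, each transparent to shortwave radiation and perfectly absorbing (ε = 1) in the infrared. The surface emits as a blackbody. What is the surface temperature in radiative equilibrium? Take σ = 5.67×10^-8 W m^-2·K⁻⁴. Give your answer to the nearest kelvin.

560 K

OLR = S(1−α)/4 = 794.9 W m^-2; the top layer radiates at T_e = 344.1 K.
For an N-layer opaque stack, T_s⁴ = (N+1)T_e⁴, hence T_s = (7)^(1/4)×344.1 K = 559.7 K.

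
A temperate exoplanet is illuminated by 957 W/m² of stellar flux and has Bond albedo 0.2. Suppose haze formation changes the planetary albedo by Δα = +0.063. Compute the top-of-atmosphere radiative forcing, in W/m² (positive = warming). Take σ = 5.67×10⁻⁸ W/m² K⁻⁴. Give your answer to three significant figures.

TOA radiative forcing: ΔF = −S·Δα/4 = −957.0·(+0.063)/4 = -15.07 W/m².

-15.1 W/m²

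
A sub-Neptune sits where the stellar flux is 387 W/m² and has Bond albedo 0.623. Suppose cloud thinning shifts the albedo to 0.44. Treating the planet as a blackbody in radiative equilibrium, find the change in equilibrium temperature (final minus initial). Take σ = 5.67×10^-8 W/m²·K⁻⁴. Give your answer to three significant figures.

16.6 K

Before: T₁ = [387.0·0.377/(4σ)]^(1/4) = 159.3 K.
After:  T₂ = [387.0·0.56/(4σ)]^(1/4) = 175.8 K.
Change: 175.8 − 159.3 = 16.56 K.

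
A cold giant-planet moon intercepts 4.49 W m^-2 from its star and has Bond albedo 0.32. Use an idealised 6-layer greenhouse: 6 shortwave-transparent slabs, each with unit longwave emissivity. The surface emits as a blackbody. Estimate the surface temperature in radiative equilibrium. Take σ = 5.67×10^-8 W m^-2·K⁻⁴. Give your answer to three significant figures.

Top-of-atmosphere balance: σT_e⁴ = S(1−α)/4 = 0.7633 W m^-2 → T_e = 60.57 K.
With N = 6 opaque layers, T_s = (N+1)^(1/4)·T_e = 7^(1/4)·60.57 = 98.53 K.

98.5 kelvin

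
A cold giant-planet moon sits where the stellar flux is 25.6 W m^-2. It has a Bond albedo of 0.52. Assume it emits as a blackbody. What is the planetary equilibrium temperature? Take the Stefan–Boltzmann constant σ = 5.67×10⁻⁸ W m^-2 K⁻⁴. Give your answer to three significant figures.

Averaging over the sphere, the absorbed flux is S(1−α)/4 = 3.072 W m^-2.
Set σT⁴ = 3.072 → T = (3.072/σ)^(1/4) = 85.79 K.

85.8 kelvin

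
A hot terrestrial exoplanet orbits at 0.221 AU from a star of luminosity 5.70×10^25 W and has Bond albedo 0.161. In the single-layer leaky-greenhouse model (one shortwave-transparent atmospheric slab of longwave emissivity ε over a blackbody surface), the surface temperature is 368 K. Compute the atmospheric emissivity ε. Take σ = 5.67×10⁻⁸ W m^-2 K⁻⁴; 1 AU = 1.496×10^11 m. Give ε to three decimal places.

Orbital distance: d = 0.221 AU = 3.306×10^10 m.
S = L/(4πd²) = 4150 W m^-2.
TOA balance gives T_e = 352.0 K.
T_s⁴ = T_e⁴·2/(2−ε) → ε = 2 − 2(T_e/T_s)⁴ = 2 − 2·(352.0/368)⁴ = 0.3259.

0.326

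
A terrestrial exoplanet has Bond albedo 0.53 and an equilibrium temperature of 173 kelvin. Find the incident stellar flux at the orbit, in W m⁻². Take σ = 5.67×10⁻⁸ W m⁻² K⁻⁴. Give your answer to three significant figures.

432 W m⁻²

Invert the energy balance for S: S = 4σT⁴/(1−α).
σT⁴ = 5.67×10⁻⁸·(173)⁴ = 50.79 W m⁻².
So S = 4×50.79/(1−0.53) = 432.2 W m⁻².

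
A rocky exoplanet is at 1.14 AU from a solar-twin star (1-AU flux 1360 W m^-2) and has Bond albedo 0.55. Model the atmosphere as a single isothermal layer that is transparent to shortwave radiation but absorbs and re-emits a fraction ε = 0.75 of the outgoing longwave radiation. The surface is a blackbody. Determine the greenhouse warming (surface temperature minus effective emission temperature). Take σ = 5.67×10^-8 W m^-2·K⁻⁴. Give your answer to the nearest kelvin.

Irradiance scales as 1/d², so S = 1360 W m^-2 × (1/1.14)² = 1046 W m^-2.
The planet radiates to space at T_e = [S(1−α)/(4σ)]^(1/4) = 213.5 K.
Surface balance with a leaky layer gives σT_s⁴ = σT_e⁴·2/(2−ε), so T_s = T_e·[2/(2−0.75)]^(1/4) = 240.1 K.
T_s − T_e = 240.1 − 213.5 = 26.62 K.

27 K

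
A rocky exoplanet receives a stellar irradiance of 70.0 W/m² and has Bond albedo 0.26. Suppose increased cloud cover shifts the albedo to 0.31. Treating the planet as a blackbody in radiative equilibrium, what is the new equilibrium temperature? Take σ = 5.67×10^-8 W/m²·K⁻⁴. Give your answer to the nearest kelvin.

121 K

New equilibrium: T₂ = [(1−0.31)·70.00/(4σ)]^(1/4) = 120.8 K.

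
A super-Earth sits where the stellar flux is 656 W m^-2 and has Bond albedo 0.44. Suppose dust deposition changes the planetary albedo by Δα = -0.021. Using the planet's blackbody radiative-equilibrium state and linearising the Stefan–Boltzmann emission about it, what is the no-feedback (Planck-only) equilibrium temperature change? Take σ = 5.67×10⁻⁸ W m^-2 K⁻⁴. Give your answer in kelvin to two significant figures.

1.9 K

Reference equilibrium: T_e = [S(1−α)/(4σ)]^(1/4) = 200.6 K.
The change in absorbed flux is Δ[S(1−α)/4] = −SΔα/4 = 3.444 W m^-2.
Planck response: λ_P = 4σT_e³ = 4·5.67×10⁻⁸·(200.6)³ = 1.831 W m^-2/K.
ΔT₀ = ΔF/λ_P = 3.444/1.831 = 1.88 K.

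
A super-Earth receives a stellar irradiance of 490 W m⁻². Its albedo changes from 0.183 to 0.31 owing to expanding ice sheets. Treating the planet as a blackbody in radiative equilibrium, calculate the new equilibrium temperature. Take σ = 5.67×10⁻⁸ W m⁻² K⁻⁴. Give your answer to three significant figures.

196 K

T₂ = [S(1−α₂)/(4σ)]^(1/4) = [490.0·0.69/(4σ)]^(1/4) = 196.5 K.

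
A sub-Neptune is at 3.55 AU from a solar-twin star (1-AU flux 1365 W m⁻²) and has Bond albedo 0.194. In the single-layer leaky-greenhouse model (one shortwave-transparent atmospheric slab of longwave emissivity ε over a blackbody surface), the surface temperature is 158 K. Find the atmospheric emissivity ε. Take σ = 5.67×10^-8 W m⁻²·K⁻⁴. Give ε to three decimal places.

0.765

Flux at the orbit: S = 1365/(3.55)² = 108.3 W m⁻².
TOA balance gives T_e = 140.1 K.
T_s⁴ = T_e⁴·2/(2−ε) → ε = 2 − 2(T_e/T_s)⁴ = 2 − 2·(140.1/158)⁴ = 0.7647.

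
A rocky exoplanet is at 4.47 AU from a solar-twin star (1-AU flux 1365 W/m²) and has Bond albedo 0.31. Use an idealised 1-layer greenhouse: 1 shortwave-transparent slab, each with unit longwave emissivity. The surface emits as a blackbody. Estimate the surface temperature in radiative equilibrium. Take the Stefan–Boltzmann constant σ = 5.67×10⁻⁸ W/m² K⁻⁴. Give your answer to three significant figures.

143 kelvin

Irradiance scales as 1/d², so S = 1365 W/m² × (1/4.47)² = 68.32 W/m².
OLR = S(1−α)/4 = 11.78 W/m²; the top layer radiates at T_e = 120.1 K.
With N = 1 opaque layers, T_s = (N+1)^(1/4)·T_e = 2^(1/4)·120.1 = 142.8 K.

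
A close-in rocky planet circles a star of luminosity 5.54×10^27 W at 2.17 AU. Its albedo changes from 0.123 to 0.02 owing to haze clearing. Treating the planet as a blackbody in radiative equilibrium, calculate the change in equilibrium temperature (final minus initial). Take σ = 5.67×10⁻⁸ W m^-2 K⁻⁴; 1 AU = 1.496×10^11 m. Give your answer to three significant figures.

10.0 kelvin

Orbital distance: d = 2.17 AU = 3.246×10^11 m.
Flux at the orbit: S = L/(4πd²) = 5.54×10^27/(4π·(3.25×10^11)²) = 4183 W m^-2.
Before: T₁ = [4183·0.877/(4σ)]^(1/4) = 356.6 K.
With α = 0.02, T₂ = 366.7 K.
Change: 366.7 − 356.6 = 10.04 K.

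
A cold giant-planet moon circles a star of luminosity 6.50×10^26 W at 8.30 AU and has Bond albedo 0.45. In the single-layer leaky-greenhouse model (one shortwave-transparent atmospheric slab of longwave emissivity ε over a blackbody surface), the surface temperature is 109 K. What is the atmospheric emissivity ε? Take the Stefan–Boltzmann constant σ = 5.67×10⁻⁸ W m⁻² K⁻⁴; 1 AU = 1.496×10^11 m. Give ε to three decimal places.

Orbital distance: d = 8.30 AU = 1.242×10^12 m.
S = L/(4πd²) = 33.55 W m⁻².
Effective temperature: T_e = [S(1−α)/(4σ)]^(1/4) = 94.97 K.
Inverting T_s⁴ = 2T_e⁴/(2−ε): (T_e/T_s)⁴ = 0.5764, so ε = 2(1 − 0.5764) = 0.8473.

0.847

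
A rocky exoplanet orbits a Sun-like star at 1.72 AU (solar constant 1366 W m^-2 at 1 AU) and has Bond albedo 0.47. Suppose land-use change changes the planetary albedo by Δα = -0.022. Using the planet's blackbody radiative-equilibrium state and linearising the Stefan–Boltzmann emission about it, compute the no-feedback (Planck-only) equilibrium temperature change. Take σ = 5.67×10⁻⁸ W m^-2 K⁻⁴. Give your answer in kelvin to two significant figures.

By the inverse-square law, S = 1366/1.72² = 461.7 W m^-2.
Unperturbed T_e = [461.7·(1−0.47)/(4σ)]^¼ = 181.2 K.
ΔF = −(S/4)Δα = −(461.7/4)×(-0.022) = 2.540 W m^-2.
Planck response: λ_P = 4σT_e³ = 4·5.67×10⁻⁸·(181.2)³ = 1.350 W m^-2/K.
ΔT₀ = ΔF/λ_P = 2.540/1.350 = 1.88 K.

1.9 K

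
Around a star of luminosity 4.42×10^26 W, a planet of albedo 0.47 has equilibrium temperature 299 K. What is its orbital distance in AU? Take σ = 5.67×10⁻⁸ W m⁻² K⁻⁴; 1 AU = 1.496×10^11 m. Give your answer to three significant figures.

Required flux: S = 4σT⁴/(1−α) = 3420 W m⁻².
S = L/(4πd²) → d = √(L/4πS) = √(4.42×10^26/(4π·3420)) = 1.014×10^11 m = 0.6779 AU.

0.678 AU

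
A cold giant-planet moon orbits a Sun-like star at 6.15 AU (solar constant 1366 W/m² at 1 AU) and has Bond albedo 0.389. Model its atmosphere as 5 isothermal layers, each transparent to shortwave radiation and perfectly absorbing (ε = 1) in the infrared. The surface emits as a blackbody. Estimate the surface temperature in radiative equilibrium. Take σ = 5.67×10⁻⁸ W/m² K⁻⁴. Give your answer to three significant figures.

155 kelvin

Flux at the orbit: S = 1366/(6.15)² = 36.12 W/m².
The effective emission temperature is T_e = [S(1−α)/(4σ)]^¼ = 99.32 K.
For an N-layer opaque stack, T_s⁴ = (N+1)T_e⁴, hence T_s = (6)^(1/4)×99.32 K = 155.4 K.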